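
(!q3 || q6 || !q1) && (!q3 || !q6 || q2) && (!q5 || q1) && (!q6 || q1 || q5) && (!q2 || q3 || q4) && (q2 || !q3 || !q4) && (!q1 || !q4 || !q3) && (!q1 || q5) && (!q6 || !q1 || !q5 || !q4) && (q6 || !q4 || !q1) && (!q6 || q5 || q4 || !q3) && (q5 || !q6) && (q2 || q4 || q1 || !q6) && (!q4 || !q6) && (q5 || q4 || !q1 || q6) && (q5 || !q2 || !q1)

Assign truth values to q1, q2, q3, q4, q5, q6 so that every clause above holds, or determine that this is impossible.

q1=false; q2=true; q3=true; q4=true; q5=false; q6=false

Branch on q5: set q5 = false.
The clause (!q1) is unit, so q1 = false.
The clause (!q6) is unit, so q6 = false.
Branch on q2: set q2 = true.
Branch on q3: set q3 = true.
Every clause is now satisfied; q4 is unconstrained.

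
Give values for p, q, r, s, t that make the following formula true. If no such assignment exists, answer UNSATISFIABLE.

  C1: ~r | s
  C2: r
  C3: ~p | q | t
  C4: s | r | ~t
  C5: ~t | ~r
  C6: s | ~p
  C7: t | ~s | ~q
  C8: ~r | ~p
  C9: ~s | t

(r) alone gives r = 1.
(s) alone gives s = 1.
(~t) alone gives t = 0.
Now (t) is unsatisfied and unit — conflict.

UNSATISFIABLE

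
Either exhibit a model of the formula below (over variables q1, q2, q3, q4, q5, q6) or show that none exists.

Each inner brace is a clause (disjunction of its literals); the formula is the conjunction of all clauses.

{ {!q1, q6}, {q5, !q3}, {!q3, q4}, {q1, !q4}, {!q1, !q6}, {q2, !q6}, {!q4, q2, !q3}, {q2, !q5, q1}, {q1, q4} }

UNSATISFIABLE

Try q1 = false.
Unit clause (!q4) forces q4 = false.
That conflicts with the unit clause (q4).
Undo q1 and try q1 = true.
Unit clause (q6) forces q6 = true.
That conflicts with the unit clause (!q6).
Neither q1 = true nor q1 = false works.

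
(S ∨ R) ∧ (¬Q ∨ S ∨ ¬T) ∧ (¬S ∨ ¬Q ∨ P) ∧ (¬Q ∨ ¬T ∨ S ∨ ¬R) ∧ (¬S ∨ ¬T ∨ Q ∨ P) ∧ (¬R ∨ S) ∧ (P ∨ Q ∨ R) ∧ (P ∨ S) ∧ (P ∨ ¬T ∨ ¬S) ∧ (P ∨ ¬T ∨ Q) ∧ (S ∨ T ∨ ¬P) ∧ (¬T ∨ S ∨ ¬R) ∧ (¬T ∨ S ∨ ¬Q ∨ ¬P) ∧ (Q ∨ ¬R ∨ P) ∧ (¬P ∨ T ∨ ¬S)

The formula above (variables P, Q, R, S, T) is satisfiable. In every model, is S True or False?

Suppose S = False.
The clause (R) is unit, so R = True.
But (¬R) is also a unit clause — contradiction.
So every satisfying assignment has S = True.

True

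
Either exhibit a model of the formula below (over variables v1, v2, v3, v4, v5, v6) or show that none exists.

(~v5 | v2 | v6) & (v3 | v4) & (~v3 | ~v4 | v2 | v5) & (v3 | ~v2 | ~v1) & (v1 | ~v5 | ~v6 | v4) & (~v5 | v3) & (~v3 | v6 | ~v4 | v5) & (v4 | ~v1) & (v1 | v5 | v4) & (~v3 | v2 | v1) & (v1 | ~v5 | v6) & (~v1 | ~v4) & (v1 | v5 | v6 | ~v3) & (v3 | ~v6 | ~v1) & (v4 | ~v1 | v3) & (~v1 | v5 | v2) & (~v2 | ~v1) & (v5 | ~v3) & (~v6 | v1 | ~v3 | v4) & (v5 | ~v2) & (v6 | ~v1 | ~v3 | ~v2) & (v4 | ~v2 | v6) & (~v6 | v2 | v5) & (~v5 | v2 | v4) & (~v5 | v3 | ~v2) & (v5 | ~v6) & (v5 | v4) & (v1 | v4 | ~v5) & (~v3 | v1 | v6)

v1 ↦ 0; v2 ↦ 1; v3 ↦ 1; v4 ↦ 1; v5 ↦ 1; v6 ↦ 1

Branch on v3: set v3 = 1.
From the singleton clause (v5), v5 = 1.
Branch on v2: set v2 = 1.
From the singleton clause (~v1), v1 = 0.
From the singleton clause (v6), v6 = 1.
From the singleton clause (v4), v4 = 1.
Every clause now holds.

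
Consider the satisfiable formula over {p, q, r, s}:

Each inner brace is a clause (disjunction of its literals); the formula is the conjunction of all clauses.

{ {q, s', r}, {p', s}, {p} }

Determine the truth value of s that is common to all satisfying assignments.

True

Suppose s = 0.
Unit clause (p') forces p = 0.
Now (p) is unsatisfied and unit — conflict.
So every satisfying assignment has s = True.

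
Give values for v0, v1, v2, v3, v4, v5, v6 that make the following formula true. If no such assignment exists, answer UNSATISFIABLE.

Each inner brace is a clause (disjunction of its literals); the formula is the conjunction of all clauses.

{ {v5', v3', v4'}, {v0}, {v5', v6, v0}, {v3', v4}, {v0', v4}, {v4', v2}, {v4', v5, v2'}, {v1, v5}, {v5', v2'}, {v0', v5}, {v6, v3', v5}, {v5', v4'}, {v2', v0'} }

UNSATISFIABLE

From the singleton clause (v0), v0 = 1.
From the singleton clause (v4), v4 = 1.
From the singleton clause (v2), v2 = 1.
But (v2') is also a unit clause — contradiction.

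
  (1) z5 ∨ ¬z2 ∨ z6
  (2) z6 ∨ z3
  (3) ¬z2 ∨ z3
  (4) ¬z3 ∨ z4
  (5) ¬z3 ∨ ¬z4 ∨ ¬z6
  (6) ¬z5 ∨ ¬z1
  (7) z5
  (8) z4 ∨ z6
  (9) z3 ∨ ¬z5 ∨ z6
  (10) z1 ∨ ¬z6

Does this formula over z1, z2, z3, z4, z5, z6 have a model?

Satisfiable

(z5) alone gives z5 = True.
(¬z1) alone gives z1 = False.
(¬z6) alone gives z6 = False.
(z3) alone gives z3 = True.
(z4) alone gives z4 = True.
No clause remains; z2 is free.
A satisfying assignment: z1 ↦ False, z2 ↦ False, z3 ↦ True, z4 ↦ True, z5 ↦ True, z6 ↦ False.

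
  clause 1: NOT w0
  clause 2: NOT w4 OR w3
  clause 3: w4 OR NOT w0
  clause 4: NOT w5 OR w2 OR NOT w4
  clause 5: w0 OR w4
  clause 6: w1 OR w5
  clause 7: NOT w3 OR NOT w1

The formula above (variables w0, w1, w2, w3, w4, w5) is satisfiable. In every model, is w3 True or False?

True

Suppose w3 = false.
Unit clause (NOT w0) forces w0 = false.
Unit clause (NOT w4) forces w4 = false.
Now (w4) is unsatisfied and unit — conflict.
So every satisfying assignment has w3 = True.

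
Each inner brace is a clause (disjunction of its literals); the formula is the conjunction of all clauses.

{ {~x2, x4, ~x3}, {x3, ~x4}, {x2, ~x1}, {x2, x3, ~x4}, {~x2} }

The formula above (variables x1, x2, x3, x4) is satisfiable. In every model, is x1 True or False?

Suppose x1 = 1.
Unit clause (x2) forces x2 = 1.
That conflicts with the unit clause (~x2).
So every satisfying assignment has x1 = False.

False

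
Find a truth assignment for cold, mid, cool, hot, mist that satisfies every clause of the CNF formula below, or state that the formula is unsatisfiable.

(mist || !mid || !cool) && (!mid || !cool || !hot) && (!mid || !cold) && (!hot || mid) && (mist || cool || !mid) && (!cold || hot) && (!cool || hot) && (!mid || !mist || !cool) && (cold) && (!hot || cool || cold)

Unit clause (cold) forces cold = true.
Unit clause (!mid) forces mid = false.
Unit clause (!hot) forces hot = false.
Now (hot) is unsatisfied and unit — conflict.

UNSATISFIABLE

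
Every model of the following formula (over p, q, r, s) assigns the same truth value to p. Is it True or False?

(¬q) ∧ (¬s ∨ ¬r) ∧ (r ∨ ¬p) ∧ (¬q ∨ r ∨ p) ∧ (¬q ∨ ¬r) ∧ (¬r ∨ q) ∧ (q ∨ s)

Suppose p = True.
From the singleton clause (¬q), q = False.
From the singleton clause (r), r = True.
Now (¬r) is unsatisfied and unit — conflict.
So every satisfying assignment has p = False.

False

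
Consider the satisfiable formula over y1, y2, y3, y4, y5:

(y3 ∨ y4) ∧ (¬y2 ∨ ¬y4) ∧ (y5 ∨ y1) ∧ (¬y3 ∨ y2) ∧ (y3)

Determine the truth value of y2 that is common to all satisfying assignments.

Suppose y2 = False.
The clause (¬y3) is unit, so y3 = False.
But (y3) is also a unit clause — contradiction.
So every satisfying assignment has y2 = True.

True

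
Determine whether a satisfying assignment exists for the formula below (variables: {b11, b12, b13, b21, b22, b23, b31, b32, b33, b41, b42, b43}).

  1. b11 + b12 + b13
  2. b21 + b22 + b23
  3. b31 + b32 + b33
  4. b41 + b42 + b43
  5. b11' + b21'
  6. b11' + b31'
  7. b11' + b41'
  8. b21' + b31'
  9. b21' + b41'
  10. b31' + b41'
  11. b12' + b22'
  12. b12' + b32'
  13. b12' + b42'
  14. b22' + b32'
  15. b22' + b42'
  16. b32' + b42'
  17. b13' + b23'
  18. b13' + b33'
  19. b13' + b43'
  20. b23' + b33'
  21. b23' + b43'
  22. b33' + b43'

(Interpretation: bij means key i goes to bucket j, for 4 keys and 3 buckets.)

Suppose b11 = 0.
Suppose b12 = 1.
(b22') alone gives b22 = 0.
(b32') alone gives b32 = 0.
(b42') alone gives b42 = 0.
Suppose b21 = 1.
(b31') alone gives b31 = 0.
(b33) alone gives b33 = 1.
(b41') alone gives b41 = 0.
(b43) alone gives b43 = 1.
But (b43') is also a unit clause — contradiction.
Backtrack on b21: now try b21 = 0.
(b23) alone gives b23 = 1.
(b13') alone gives b13 = 0.
(b33') alone gives b33 = 0.
(b31) alone gives b31 = 1.
(b41') alone gives b41 = 0.
(b43) alone gives b43 = 1.
But (b43') is also a unit clause — contradiction.
Either choice for b21 ends in contradiction.
Backtrack on b12: now try b12 = 0.
(b13) alone gives b13 = 1.
(b23') alone gives b23 = 0.
(b33') alone gives b33 = 0.
(b43') alone gives b43 = 0.
Suppose b21 = 1.
(b31') alone gives b31 = 0.
(b32) alone gives b32 = 1.
(b41') alone gives b41 = 0.
(b42) alone gives b42 = 1.
But (b42') is also a unit clause — contradiction.
Backtrack on b21: now try b21 = 0.
(b22) alone gives b22 = 1.
(b32') alone gives b32 = 0.
(b31) alone gives b31 = 1.
(b41') alone gives b41 = 0.
(b42) alone gives b42 = 1.
But (b42') is also a unit clause — contradiction.
Either choice for b21 ends in contradiction.
Either choice for b12 ends in contradiction.
Backtrack on b11: now try b11 = 1.
(b21') alone gives b21 = 0.
(b31') alone gives b31 = 0.
(b41') alone gives b41 = 0.
Suppose b22 = 1.
(b12') alone gives b12 = 0.
(b32') alone gives b32 = 0.
(b33) alone gives b33 = 1.
(b42') alone gives b42 = 0.
(b43) alone gives b43 = 1.
But (b43') is also a unit clause — contradiction.
Backtrack on b22: now try b22 = 0.
(b23) alone gives b23 = 1.
(b13') alone gives b13 = 0.
(b33') alone gives b33 = 0.
(b32) alone gives b32 = 1.
(b12') alone gives b12 = 0.
(b42') alone gives b42 = 0.
(b43) alone gives b43 = 1.
But (b43') is also a unit clause — contradiction.
Either choice for b22 ends in contradiction.
Either choice for b11 ends in contradiction.
No assignment satisfies every clause.

Unsatisfiable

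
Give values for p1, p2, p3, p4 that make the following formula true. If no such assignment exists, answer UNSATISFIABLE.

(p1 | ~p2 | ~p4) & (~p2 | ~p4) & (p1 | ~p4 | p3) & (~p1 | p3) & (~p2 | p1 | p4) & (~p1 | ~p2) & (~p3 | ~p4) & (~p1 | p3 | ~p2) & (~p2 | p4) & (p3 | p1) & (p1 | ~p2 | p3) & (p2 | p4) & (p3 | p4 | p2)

Case p2 = 0:
(p4) alone gives p4 = 1.
(~p3) alone gives p3 = 0.
(p1) alone gives p1 = 1.
That conflicts with the unit clause (~p1).
So p2 must be the other value — set p2 = 1.
(~p4) alone gives p4 = 0.
That conflicts with the unit clause (p4).
Both values of p2 lead to a conflict.

UNSATISFIABLE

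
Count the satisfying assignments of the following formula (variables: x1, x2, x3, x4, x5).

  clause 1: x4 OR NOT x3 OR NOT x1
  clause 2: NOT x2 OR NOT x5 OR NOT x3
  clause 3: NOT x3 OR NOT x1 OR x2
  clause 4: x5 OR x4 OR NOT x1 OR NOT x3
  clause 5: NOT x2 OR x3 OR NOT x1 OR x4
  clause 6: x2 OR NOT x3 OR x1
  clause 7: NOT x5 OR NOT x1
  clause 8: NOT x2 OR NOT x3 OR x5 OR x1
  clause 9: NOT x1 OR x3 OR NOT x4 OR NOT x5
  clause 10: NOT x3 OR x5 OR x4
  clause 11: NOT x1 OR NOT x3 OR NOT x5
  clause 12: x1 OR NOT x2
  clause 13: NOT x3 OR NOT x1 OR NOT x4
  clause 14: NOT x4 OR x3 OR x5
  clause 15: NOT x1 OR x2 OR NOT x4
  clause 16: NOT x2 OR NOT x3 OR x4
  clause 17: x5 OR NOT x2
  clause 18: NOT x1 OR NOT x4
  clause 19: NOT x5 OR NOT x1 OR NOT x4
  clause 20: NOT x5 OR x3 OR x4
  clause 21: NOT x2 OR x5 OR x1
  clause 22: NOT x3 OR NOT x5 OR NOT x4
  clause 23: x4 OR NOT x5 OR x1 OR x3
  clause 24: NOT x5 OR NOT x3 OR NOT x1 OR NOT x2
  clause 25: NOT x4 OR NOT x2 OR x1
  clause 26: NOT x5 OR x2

There are 2^5 = 32 truth assignments over (x1, x2, x3, x4, x5).
Split on x2. With x2 = true, the clauses containing x2 are satisfied and NOT x2 drops from the rest; 0 of the 2^4 = 16 assignments to the other variables satisfy what remains.
With x2 = false, by the same count on the reduced clause set, 2 assignments work.
Total: 0 + 2 = 2.

2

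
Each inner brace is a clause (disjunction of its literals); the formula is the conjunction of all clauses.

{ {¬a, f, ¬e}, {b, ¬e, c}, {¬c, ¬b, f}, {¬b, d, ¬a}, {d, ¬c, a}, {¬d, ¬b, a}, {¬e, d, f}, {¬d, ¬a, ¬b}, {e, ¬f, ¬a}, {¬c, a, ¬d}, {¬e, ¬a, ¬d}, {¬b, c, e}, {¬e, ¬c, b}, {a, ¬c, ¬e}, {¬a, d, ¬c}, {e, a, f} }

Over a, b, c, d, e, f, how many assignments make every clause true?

6

There are 2^6 = 64 truth assignments over (a, b, c, d, e, f).
Split on f. With f = True, the clauses containing f are satisfied and ¬f drops from the rest; 3 of the 2^5 = 32 assignments to the other variables satisfy what remains.
With f = False, by the same count on the reduced clause set, 3 assignments work.
(One model: a=F, b=F, c=F, d=F, e=F, f=T.)
Total: 3 + 3 = 6.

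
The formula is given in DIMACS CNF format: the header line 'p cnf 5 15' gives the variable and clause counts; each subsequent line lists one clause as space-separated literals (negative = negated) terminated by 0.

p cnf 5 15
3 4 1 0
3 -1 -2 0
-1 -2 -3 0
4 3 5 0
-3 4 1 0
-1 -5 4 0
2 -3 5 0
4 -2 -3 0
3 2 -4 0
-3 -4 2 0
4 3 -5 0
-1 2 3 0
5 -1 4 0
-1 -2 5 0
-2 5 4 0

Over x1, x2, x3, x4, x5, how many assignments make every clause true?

4

There are 2^5 = 32 truth assignments over (x1, x2, x3, x4, x5).
Split on x3. With x3 = True, the clauses containing x3 are satisfied and ¬x3 drops from the rest; 2 of the 2^4 = 16 assignments to the other variables satisfy what remains.
With x3 = False, by the same count on the reduced clause set, 2 assignments work.
Total: 2 + 2 = 4.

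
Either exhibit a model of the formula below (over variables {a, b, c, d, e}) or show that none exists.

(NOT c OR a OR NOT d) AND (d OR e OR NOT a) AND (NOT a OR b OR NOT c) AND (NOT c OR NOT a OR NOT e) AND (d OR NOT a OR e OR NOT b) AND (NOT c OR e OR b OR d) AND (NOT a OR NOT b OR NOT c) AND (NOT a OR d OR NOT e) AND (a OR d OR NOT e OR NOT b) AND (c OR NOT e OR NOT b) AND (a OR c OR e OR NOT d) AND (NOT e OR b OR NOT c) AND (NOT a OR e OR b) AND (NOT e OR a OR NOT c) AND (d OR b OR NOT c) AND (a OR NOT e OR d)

a=false,  b=false,  c=false,  d=false,  e=false

Try c = false.
Try e = false.
Try d = false.
Unit clause (NOT a) forces a = false.
No clause remains; b is free.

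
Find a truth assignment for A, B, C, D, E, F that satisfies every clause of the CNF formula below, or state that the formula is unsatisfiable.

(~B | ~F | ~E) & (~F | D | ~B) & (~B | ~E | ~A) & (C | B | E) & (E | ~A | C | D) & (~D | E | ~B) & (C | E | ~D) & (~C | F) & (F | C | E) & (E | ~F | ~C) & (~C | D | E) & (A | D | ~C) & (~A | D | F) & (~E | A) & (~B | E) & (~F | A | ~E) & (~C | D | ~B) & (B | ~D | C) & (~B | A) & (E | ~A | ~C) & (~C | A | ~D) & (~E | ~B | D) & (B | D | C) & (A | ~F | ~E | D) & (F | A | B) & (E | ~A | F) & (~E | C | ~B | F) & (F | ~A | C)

A: 1,  B: 0,  C: 1,  D: 0,  E: 1,  F: 1

Case C = 1:
The clause (F) is unit, so F = 1.
The clause (E) is unit, so E = 1.
The clause (~B) is unit, so B = 0.
The clause (A) is unit, so A = 1.
All clauses hold; D can take either value.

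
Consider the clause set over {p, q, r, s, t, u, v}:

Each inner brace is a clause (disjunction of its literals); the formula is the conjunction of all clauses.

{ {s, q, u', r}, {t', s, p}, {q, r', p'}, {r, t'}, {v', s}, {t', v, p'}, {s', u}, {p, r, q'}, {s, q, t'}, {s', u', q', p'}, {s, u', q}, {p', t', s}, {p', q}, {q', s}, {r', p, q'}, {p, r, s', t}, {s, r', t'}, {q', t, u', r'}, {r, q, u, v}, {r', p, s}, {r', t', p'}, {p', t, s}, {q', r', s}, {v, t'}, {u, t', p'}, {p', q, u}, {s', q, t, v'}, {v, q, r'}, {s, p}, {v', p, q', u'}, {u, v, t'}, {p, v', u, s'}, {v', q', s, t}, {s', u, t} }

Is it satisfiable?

Satisfiable

Branch on r: set r = 1.
Branch on q: set q = 0.
The clause (p') is unit, so p = 0.
The clause (s) is unit, so s = 1.
The clause (u) is unit, so u = 1.
The clause (v) is unit, so v = 1.
The clause (t) is unit, so t = 1.
This assignment satisfies each clause.
A satisfying assignment: p=0; q=0; r=1; s=1; t=1; u=1; v=1.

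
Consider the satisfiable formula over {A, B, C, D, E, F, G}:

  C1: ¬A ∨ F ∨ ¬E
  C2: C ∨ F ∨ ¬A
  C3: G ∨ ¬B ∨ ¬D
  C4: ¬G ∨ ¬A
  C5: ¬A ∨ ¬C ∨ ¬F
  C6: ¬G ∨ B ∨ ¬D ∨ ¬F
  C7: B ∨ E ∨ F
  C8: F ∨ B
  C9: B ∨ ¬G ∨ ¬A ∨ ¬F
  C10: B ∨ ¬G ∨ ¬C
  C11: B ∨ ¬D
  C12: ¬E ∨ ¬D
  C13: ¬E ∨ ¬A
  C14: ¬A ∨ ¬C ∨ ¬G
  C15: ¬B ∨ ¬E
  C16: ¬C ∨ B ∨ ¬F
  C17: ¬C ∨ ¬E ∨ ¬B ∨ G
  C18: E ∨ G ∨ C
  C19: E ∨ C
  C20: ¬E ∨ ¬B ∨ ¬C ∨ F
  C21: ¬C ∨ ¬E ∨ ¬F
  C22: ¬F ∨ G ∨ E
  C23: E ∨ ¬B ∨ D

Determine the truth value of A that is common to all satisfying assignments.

False

Suppose A = True.
(¬G) alone gives G = False.
(¬E) alone gives E = False.
(C) alone gives C = True.
(¬F) alone gives F = False.
(B) alone gives B = True.
(¬D) alone gives D = False.
That conflicts with the unit clause (D).
So every satisfying assignment has A = False.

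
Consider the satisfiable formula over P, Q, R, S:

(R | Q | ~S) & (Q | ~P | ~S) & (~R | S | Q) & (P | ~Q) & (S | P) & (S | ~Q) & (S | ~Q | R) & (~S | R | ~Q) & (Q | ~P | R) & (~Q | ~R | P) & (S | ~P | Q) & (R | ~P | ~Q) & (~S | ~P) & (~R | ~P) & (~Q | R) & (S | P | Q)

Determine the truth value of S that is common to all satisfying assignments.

Suppose S = 0.
Unit clause (P) forces P = 1.
Unit clause (~Q) forces Q = 0.
But (Q) is also a unit clause — contradiction.
So every satisfying assignment has S = True.

True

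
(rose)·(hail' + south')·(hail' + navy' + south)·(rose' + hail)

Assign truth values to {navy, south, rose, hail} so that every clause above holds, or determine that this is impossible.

navy: 0, south: 0, rose: 1, hail: 1

(rose) alone gives rose = 1.
(hail) alone gives hail = 1.
(south') alone gives south = 0.
(navy') alone gives navy = 0.
This assignment satisfies each clause.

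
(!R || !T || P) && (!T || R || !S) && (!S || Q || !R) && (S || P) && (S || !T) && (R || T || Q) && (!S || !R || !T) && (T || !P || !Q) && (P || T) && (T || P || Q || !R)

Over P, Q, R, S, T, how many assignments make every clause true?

There are 2^5 = 32 truth assignments over (P, Q, R, S, T).
Split on S. With S = true, the clauses containing S are satisfied and !S drops from the rest; 0 of the 2^4 = 16 assignments to the other variables satisfy what remains.
With S = false, by the same count on the reduced clause set, 1 assignment works.
(One model: P=T, Q=F, R=T, S=F, T=F.)
Total: 0 + 1 = 1.

1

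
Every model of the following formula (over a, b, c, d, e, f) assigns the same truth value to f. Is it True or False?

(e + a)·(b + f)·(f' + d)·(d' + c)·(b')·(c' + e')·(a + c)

True

Suppose f = 0.
The clause (b) is unit, so b = 1.
Now (b') is unsatisfied and unit — conflict.
So every satisfying assignment has f = True.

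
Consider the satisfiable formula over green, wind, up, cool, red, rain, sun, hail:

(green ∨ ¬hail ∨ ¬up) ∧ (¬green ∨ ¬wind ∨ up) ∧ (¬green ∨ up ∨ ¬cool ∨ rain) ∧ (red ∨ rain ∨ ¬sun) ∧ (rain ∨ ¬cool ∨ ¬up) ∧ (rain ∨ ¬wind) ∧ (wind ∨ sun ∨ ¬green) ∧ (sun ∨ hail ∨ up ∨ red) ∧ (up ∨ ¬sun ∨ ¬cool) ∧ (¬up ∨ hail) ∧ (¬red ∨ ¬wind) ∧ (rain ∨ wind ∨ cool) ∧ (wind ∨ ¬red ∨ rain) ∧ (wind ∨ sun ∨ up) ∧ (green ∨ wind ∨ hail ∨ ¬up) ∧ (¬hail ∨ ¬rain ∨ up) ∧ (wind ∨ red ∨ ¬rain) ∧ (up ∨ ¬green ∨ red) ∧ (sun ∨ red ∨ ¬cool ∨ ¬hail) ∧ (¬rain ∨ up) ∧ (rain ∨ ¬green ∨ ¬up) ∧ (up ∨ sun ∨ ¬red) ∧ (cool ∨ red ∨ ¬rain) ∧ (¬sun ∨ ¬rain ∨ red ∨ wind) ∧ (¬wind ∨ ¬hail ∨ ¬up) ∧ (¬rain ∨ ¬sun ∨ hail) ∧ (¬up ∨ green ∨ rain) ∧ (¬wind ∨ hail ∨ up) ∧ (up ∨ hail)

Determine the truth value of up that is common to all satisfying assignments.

True

Suppose up = False.
Unit clause (¬rain) forces rain = False.
Unit clause (¬wind) forces wind = False.
Unit clause (cool) forces cool = True.
Unit clause (¬green) forces green = False.
Unit clause (¬sun) forces sun = False.
That conflicts with the unit clause (sun).
So every satisfying assignment has up = True.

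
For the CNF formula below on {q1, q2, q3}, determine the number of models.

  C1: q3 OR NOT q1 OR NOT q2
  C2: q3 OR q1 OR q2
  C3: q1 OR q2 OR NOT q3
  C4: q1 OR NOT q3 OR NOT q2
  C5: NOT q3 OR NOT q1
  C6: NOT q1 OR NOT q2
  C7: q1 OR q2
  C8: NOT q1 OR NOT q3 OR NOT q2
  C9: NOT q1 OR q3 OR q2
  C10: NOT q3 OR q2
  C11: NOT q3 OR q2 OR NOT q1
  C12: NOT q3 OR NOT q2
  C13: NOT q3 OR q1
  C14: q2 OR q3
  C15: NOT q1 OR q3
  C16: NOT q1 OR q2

1

There are 2^3 = 8 truth assignments over (q1, q2, q3).
Check each against the 16 clauses (columns in the order q1, q2, q3):
  F F F  ✗ fails (q3 OR q1 OR q2)
  F F T  ✗ fails (q1 OR q2 OR NOT q3)
  F T F  ✓ satisfies all
  F T T  ✗ fails (q1 OR NOT q3 OR NOT q2)
  T F F  ✗ fails (NOT q1 OR q3 OR q2)
  T F T  ✗ fails (NOT q3 OR NOT q1)
  T T F  ✗ fails (q3 OR NOT q1 OR NOT q2)
  T T T  ✗ fails (NOT q3 OR NOT q1)
1 of the 8 rows is a model.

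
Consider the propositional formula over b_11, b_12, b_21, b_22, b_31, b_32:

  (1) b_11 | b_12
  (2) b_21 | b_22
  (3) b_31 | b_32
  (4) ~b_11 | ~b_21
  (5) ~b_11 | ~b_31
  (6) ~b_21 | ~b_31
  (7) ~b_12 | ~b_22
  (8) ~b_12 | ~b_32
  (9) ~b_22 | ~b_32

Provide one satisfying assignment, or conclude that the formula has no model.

UNSATISFIABLE

Case b_11 = 1:
Unit clause (~b_21) forces b_21 = 0.
Unit clause (b_22) forces b_22 = 1.
Unit clause (~b_31) forces b_31 = 0.
Unit clause (b_32) forces b_32 = 1.
But (~b_32) is also a unit clause — contradiction.
So b_11 must be the other value — set b_11 = 0.
Unit clause (b_12) forces b_12 = 1.
Unit clause (~b_22) forces b_22 = 0.
Unit clause (b_21) forces b_21 = 1.
Unit clause (~b_31) forces b_31 = 0.
Unit clause (b_32) forces b_32 = 1.
But (~b_32) is also a unit clause — contradiction.
Both values of b_11 lead to a conflict.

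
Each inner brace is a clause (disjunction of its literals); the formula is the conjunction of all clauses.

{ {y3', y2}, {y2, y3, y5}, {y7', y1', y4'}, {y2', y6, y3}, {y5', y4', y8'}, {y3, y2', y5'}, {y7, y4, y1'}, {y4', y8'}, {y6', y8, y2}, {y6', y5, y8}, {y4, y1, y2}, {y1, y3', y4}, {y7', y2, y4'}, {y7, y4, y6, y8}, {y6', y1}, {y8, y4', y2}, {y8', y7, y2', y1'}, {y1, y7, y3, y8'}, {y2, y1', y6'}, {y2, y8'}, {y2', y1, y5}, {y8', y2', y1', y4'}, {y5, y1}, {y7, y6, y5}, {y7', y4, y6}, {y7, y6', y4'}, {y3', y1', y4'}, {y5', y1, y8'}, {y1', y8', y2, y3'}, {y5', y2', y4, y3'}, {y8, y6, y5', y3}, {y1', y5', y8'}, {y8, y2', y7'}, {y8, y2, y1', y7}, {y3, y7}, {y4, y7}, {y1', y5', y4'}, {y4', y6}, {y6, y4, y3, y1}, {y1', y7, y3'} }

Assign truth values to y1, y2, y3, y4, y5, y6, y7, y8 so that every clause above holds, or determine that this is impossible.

Try y3 = 0.
(y7) alone gives y7 = 1.
Try y2 = 1.
(y6) alone gives y6 = 1.
(y5') alone gives y5 = 0.
(y8) alone gives y8 = 1.
(y4') alone gives y4 = 0.
(y1) alone gives y1 = 1.
Every clause now holds.

y1 ↦ 1,  y2 ↦ 1,  y3 ↦ 0,  y4 ↦ 0,  y5 ↦ 0,  y6 ↦ 1,  y7 ↦ 1,  y8 ↦ 1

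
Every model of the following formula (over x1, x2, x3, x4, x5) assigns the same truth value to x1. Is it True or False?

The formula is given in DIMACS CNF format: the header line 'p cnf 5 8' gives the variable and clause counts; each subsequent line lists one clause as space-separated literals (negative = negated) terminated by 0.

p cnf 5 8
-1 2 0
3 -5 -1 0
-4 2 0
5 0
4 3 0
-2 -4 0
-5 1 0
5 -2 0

Suppose x1 = False.
The clause (x5) is unit, so x5 = True.
But (¬x5) is also a unit clause — contradiction.
So every satisfying assignment has x1 = True.

True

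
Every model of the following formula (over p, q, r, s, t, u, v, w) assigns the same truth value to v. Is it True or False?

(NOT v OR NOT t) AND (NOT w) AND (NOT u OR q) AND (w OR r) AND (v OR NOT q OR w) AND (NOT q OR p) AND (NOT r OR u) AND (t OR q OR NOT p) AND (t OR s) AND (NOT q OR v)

True

Suppose v = false.
(NOT w) alone gives w = false.
(r) alone gives r = true.
(NOT q) alone gives q = false.
(NOT u) alone gives u = false.
But (u) is also a unit clause — contradiction.
So every satisfying assignment has v = True.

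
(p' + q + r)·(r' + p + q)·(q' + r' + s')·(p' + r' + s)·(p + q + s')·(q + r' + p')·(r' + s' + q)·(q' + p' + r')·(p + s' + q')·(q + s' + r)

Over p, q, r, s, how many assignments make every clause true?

5

There are 2^4 = 16 truth assignments over (p, q, r, s).
Check each against the 10 clauses (columns in the order p, q, r, s):
  F F F F  ✓ satisfies all
  F F F T  ✗ fails (p + q + s')
  F F T F  ✗ fails (r' + p + q)
  F F T T  ✗ fails (r' + p + q)
  F T F F  ✓ satisfies all
  F T F T  ✗ fails (p + s' + q')
  F T T F  ✓ satisfies all
  F T T T  ✗ fails (q' + r' + s')
  T F F F  ✗ fails (p' + q + r)
  T F F T  ✗ fails (p' + q + r)
  T F T F  ✗ fails (p' + r' + s)
  T F T T  ✗ fails (q + r' + p')
  T T F F  ✓ satisfies all
  T T F T  ✓ satisfies all
  T T T F  ✗ fails (p' + r' + s)
  T T T T  ✗ fails (q' + r' + s')
5 of the 16 rows are models.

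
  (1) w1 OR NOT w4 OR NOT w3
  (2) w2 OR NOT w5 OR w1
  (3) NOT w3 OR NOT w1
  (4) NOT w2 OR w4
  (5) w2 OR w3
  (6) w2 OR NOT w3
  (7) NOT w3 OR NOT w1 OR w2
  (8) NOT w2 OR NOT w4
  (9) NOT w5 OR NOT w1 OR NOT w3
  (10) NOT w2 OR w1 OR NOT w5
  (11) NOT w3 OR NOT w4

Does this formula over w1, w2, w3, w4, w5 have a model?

Case w3 = false:
The clause (w2) is unit, so w2 = true.
The clause (w4) is unit, so w4 = true.
But (NOT w4) is also a unit clause — contradiction.
Backtrack on w3: now try w3 = true.
The clause (NOT w1) is unit, so w1 = false.
The clause (NOT w4) is unit, so w4 = false.
The clause (NOT w2) is unit, so w2 = false.
But (w2) is also a unit clause — contradiction.
Either choice for w3 ends in contradiction.
No assignment satisfies every clause.

No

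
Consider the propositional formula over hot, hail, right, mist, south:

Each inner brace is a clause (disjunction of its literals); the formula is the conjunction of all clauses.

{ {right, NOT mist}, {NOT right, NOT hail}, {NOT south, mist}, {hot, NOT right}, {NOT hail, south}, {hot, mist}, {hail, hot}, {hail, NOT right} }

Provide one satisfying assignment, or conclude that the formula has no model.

Case right = false:
From the singleton clause (NOT mist), mist = false.
From the singleton clause (NOT south), south = false.
From the singleton clause (NOT hail), hail = false.
From the singleton clause (hot), hot = true.
This assignment satisfies each clause.

hot: true; hail: false; right: false; mist: false; south: false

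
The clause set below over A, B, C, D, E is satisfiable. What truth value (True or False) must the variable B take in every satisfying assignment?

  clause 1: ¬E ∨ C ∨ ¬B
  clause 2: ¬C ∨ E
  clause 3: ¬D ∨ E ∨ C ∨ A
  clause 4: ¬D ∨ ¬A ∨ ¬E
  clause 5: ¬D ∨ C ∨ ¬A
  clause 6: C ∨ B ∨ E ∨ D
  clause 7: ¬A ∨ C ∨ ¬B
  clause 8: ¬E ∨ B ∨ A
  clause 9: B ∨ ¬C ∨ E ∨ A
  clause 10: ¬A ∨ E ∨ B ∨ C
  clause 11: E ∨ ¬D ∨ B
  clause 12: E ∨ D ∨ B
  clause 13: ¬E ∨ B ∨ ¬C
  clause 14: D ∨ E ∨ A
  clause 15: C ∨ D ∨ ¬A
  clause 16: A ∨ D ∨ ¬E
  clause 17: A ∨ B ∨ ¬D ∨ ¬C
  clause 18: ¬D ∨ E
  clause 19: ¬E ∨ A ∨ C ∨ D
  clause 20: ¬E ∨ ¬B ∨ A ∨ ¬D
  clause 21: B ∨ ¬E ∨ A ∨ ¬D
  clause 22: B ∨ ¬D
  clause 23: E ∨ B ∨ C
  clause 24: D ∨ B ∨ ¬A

Suppose B = False.
Unit clause (¬D) forces D = False.
Unit clause (E) forces E = True.
Unit clause (A) forces A = True.
That conflicts with the unit clause (¬A).
So every satisfying assignment has B = True.

True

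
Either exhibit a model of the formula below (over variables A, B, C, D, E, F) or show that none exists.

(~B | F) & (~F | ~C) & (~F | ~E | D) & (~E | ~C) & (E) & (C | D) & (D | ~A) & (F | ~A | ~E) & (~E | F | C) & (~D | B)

(E) alone gives E = 1.
(~C) alone gives C = 0.
(D) alone gives D = 1.
(F) alone gives F = 1.
(B) alone gives B = 1.
Every clause is now satisfied; A is unconstrained.

A ↦ 1; B ↦ 1; C ↦ 0; D ↦ 1; E ↦ 1; F ↦ 1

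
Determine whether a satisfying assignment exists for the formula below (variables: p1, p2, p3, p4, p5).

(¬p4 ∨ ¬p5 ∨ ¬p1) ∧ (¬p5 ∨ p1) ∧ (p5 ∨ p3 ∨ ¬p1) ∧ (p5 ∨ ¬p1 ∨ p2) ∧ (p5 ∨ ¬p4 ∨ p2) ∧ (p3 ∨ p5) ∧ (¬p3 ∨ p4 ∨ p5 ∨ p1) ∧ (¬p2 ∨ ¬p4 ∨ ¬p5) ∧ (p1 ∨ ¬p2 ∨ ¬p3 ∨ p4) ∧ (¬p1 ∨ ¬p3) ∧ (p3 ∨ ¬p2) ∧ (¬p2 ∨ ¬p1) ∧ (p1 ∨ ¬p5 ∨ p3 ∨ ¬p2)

Yes, satisfiable

Branch on p5: set p5 = True.
(p1) alone gives p1 = True.
(¬p4) alone gives p4 = False.
(¬p3) alone gives p3 = False.
(¬p2) alone gives p2 = False.
This assignment satisfies each clause.
A satisfying assignment: p1=True,  p2=False,  p3=False,  p4=False,  p5=True.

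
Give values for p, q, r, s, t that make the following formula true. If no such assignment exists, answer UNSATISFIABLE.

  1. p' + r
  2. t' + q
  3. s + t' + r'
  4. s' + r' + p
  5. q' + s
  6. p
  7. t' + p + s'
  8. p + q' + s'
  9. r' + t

The clause (p) is unit, so p = 1.
The clause (r) is unit, so r = 1.
The clause (t) is unit, so t = 1.
The clause (q) is unit, so q = 1.
The clause (s) is unit, so s = 1.
Every clause now holds.

p: 1; q: 1; r: 1; s: 1; t: 1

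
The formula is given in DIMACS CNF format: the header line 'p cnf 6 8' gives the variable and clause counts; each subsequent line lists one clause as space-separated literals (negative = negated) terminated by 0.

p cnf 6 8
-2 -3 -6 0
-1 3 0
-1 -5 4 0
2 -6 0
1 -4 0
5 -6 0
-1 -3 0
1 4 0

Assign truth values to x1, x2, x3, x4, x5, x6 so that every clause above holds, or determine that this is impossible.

Suppose x1 = False.
The clause (¬x4) is unit, so x4 = False.
But (x4) is also a unit clause — contradiction.
So x1 must be the other value — set x1 = True.
The clause (x3) is unit, so x3 = True.
But (¬x3) is also a unit clause — contradiction.
Either choice for x1 ends in contradiction.

UNSATISFIABLE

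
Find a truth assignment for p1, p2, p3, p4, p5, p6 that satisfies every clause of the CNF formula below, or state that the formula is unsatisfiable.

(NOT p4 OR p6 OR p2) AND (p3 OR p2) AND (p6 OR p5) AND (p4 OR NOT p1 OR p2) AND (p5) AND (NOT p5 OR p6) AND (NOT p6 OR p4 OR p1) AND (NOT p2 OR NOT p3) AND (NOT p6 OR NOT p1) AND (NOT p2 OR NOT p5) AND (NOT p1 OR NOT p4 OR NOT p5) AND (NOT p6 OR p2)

Unit clause (p5) forces p5 = true.
Unit clause (p6) forces p6 = true.
Unit clause (NOT p1) forces p1 = false.
Unit clause (p4) forces p4 = true.
Unit clause (NOT p2) forces p2 = false.
But (p2) is also a unit clause — contradiction.

UNSATISFIABLE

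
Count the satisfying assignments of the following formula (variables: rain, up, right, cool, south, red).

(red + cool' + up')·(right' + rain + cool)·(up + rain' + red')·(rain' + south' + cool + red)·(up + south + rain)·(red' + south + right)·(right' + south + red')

23

There are 2^6 = 64 truth assignments over (rain, up, right, cool, south, red).
Split on south. With south = 1, the clauses containing south are satisfied and south' drops from the rest; 16 of the 2^5 = 32 assignments to the other variables satisfy what remains.
With south = 0, by the same count on the reduced clause set, 7 assignments work.
(One model: rain=F, up=F, right=F, cool=F, south=T, red=F.)
Total: 16 + 7 = 23.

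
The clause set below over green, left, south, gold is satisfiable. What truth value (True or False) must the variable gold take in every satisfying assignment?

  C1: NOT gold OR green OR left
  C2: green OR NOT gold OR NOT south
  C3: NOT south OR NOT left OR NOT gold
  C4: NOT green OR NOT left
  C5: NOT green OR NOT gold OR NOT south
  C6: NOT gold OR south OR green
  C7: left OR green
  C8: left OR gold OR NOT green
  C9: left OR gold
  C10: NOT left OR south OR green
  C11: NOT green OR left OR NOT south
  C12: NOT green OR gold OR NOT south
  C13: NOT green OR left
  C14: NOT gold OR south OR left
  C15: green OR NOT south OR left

False

Suppose gold = true.
Branch on green: set green = true.
(NOT left) alone gives left = false.
Now (left) is unsatisfied and unit — conflict.
Backtrack on green: now try green = false.
(left) alone gives left = true.
(NOT south) alone gives south = false.
Now (south) is unsatisfied and unit — conflict.
Either choice for green ends in contradiction.
So every satisfying assignment has gold = False.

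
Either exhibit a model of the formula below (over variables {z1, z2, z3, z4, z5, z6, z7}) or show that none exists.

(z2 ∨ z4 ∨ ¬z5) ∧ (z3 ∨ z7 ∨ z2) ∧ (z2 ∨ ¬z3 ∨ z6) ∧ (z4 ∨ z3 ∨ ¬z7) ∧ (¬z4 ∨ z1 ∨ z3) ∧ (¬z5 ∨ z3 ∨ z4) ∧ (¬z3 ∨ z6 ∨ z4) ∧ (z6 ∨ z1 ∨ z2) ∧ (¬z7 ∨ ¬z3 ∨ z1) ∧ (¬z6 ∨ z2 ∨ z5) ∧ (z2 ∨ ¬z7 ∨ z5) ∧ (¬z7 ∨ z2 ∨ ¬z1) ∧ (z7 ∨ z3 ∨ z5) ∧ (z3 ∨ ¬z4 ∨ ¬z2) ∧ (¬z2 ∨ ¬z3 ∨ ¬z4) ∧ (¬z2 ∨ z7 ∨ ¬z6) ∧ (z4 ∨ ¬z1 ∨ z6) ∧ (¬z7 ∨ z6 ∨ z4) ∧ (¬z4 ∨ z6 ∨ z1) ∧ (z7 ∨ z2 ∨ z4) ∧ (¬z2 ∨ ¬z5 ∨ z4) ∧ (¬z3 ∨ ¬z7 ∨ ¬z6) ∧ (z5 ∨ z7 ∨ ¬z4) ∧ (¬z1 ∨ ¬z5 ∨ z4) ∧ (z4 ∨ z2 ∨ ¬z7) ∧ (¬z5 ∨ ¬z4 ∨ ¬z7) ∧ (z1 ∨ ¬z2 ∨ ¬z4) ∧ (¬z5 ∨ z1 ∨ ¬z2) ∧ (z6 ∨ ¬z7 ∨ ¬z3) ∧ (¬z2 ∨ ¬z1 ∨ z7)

z1: True; z2: False; z3: True; z4: True; z5: True; z6: True; z7: False

Suppose z2 = False.
Suppose z4 = True.
Suppose z3 = True.
From the singleton clause (z6), z6 = True.
From the singleton clause (z5), z5 = True.
From the singleton clause (¬z7), z7 = False.
No clause remains; z1 is free.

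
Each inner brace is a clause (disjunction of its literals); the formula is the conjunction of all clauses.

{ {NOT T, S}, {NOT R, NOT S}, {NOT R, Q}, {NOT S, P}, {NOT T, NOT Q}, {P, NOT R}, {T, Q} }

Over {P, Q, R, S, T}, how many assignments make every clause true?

There are 2^5 = 32 truth assignments over (P, Q, R, S, T).
Split on Q. With Q = true, the clauses containing Q are satisfied and NOT Q drops from the rest; 4 of the 2^4 = 16 assignments to the other variables satisfy what remains.
With Q = false, by the same count on the reduced clause set, 1 assignment works.
Total: 4 + 1 = 5.

5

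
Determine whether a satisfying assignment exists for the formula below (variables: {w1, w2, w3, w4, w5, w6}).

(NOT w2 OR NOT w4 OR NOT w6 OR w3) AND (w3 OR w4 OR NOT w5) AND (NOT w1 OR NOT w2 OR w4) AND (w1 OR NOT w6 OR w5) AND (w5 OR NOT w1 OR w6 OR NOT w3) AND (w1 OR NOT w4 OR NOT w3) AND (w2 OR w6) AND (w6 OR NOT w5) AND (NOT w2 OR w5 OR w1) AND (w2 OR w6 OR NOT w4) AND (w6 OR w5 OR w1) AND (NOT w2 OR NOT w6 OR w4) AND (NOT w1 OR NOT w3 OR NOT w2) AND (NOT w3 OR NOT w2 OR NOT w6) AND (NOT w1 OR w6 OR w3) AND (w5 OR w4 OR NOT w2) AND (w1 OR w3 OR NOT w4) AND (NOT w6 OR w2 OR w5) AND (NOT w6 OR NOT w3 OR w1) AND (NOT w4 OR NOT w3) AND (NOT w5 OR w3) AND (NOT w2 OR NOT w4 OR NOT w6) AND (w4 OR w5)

Case w2 = false:
The clause (w6) is unit, so w6 = true.
The clause (w5) is unit, so w5 = true.
The clause (w3) is unit, so w3 = true.
The clause (w1) is unit, so w1 = true.
The clause (NOT w4) is unit, so w4 = false.
This assignment satisfies each clause.
A satisfying assignment: w1=true, w2=false, w3=true, w4=false, w5=true, w6=true.

Satisfiable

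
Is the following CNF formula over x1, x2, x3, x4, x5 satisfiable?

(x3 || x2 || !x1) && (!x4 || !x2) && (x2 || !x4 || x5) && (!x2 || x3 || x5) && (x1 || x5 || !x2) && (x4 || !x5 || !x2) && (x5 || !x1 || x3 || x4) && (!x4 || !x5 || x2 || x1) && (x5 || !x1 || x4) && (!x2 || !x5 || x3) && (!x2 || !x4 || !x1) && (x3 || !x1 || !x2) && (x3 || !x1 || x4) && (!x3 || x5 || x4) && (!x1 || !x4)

Suppose x4 = false.
Suppose x5 = true.
The clause (!x2) is unit, so x2 = false.
Suppose x3 = true.
Every clause is now satisfied; x1 is unconstrained.
A satisfying assignment: x1 ↦ true,  x2 ↦ false,  x3 ↦ true,  x4 ↦ false,  x5 ↦ true.

Yes, satisfiable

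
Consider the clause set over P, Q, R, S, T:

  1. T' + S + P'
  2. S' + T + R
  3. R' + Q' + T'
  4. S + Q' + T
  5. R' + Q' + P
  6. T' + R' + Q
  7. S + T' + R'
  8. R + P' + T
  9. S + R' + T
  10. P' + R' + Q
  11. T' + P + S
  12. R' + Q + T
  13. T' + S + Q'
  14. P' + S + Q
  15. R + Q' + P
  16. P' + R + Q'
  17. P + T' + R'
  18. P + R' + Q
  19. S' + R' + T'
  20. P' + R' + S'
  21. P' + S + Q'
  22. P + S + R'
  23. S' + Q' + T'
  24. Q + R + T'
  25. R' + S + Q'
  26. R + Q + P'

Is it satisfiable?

Yes, satisfiable

Case T = 0:
Case S = 0:
From the singleton clause (Q'), Q = 0.
From the singleton clause (R'), R = 0.
From the singleton clause (P'), P = 0.
Every clause now holds.
A satisfying assignment: P: 0,  Q: 0,  R: 0,  S: 0,  T: 0.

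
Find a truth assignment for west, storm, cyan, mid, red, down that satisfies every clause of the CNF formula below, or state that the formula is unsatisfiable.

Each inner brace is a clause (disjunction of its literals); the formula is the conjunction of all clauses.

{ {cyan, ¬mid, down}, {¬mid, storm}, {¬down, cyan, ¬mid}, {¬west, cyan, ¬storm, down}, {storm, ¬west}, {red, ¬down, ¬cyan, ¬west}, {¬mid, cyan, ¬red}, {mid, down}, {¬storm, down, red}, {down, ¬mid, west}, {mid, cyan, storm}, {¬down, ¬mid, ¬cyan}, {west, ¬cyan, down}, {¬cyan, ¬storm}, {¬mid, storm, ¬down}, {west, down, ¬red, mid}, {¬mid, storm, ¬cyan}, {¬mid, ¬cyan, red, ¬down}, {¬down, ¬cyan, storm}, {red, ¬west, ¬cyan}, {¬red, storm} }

Case mid = False:
(down) alone gives down = True.
Case storm = True:
(¬cyan) alone gives cyan = False.
All clauses hold; west, red can take either value.

west: True,  storm: True,  cyan: False,  mid: False,  red: False,  down: True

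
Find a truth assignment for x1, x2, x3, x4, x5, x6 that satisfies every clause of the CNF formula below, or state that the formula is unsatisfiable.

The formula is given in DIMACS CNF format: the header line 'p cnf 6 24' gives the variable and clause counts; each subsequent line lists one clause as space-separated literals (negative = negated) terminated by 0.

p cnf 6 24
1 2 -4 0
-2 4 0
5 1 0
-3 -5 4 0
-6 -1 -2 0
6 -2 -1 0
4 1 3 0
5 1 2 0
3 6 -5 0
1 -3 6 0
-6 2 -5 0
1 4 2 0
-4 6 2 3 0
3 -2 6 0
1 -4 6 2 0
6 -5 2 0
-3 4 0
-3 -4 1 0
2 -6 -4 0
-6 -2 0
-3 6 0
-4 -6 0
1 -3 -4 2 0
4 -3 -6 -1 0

Suppose x2 = False.
Suppose x1 = True.
Suppose x6 = False.
Unit clause (¬x5) forces x5 = False.
Unit clause (¬x3) forces x3 = False.
Unit clause (¬x4) forces x4 = False.
This assignment satisfies each clause.

x1=True, x2=False, x3=False, x4=False, x5=False, x6=False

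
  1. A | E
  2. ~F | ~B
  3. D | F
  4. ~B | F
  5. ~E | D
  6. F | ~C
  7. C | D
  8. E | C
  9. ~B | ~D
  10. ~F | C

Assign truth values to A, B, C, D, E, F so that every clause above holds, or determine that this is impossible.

Suppose A = 1.
Suppose F = 1.
The clause (~B) is unit, so B = 0.
The clause (C) is unit, so C = 1.
Suppose E = 0.
No clause remains; D is free.

A=1,  B=0,  C=1,  D=1,  E=0,  F=1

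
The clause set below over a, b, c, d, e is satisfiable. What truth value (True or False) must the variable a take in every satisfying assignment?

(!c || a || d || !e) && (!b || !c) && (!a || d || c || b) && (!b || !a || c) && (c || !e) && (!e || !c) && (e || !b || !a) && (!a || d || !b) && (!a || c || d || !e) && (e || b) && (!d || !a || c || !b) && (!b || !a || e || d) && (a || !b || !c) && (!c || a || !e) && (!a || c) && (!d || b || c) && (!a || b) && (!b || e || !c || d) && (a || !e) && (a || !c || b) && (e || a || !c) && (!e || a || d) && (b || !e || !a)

Suppose a = true.
The clause (c) is unit, so c = true.
The clause (!b) is unit, so b = false.
Now (b) is unsatisfied and unit — conflict.
So every satisfying assignment has a = False.

False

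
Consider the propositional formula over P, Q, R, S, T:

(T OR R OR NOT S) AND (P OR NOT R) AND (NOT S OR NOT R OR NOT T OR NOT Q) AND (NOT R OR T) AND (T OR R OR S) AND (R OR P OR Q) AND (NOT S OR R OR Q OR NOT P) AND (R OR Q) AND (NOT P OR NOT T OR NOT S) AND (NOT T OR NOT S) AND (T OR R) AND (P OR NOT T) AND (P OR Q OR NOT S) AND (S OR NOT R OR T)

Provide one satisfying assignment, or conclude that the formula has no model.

P=true; Q=false; R=true; S=false; T=true

Suppose P = true.
Suppose R = true.
From the singleton clause (T), T = true.
From the singleton clause (NOT S), S = false.
All clauses hold; Q can take either value.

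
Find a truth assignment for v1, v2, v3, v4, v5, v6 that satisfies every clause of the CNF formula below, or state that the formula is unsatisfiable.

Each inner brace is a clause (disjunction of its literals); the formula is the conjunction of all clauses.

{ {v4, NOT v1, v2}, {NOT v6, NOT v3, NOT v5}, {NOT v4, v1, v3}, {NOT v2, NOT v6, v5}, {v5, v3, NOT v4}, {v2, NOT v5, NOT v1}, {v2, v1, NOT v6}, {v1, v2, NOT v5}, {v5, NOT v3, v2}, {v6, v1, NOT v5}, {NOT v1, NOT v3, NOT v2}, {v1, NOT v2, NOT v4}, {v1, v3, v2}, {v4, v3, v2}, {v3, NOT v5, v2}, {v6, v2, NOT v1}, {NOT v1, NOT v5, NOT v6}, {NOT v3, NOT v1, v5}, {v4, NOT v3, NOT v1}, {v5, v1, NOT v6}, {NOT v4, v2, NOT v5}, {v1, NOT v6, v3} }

Suppose v4 = true.
Suppose v1 = true.
Suppose v5 = true.
The clause (v2) is unit, so v2 = true.
The clause (NOT v3) is unit, so v3 = false.
The clause (NOT v6) is unit, so v6 = false.
All clauses are satisfied.

v1 ↦ true; v2 ↦ true; v3 ↦ false; v4 ↦ true; v5 ↦ true; v6 ↦ false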